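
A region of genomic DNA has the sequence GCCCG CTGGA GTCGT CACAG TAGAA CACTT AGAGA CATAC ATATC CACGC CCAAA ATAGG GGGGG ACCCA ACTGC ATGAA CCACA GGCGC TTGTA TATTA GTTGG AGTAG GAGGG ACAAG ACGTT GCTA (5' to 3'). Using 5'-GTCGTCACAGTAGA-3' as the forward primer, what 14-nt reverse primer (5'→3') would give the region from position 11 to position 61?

The product's 3' end on the top strand is position 61.
The reverse primer anneals to the top strand over positions 48–61, i.e. to CGCCCAAAATAGGG.
Its sequence written 5'→3' is the reverse complement: CCCTATTTTGGGCG.

5'-CCCTATTTTGGGCG-3'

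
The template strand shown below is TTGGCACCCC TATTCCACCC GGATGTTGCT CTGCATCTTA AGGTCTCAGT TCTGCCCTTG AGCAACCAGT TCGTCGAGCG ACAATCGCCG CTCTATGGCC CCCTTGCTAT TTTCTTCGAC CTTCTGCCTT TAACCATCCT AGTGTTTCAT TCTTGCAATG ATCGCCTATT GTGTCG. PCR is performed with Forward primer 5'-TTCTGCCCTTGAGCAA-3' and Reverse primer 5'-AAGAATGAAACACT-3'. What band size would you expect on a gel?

Forward primer TTCTGCCCTTGAGCAA is found on the top strand at positions 50–65.
Reverse complement of the reverse primer: AGTGTTTCATTCTT. This occurs on the top strand at positions 141–154.
Product length = (reverse-primer end) − (forward-primer start) + 1 = 154 − 50 + 1 = 105 bp.

105 bp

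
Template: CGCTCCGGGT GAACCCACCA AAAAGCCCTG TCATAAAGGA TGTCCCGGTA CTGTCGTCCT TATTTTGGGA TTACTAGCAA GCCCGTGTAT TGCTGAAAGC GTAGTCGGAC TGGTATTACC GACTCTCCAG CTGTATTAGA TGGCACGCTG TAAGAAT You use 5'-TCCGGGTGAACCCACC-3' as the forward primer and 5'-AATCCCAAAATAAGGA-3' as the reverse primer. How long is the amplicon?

69 bp

Scanning the template, TCCGGGTGAACCCACC occurs at positions 4–19; this primer anneals to the bottom strand there with its 3' end pointing downstream.
The reverse primer's reverse complement is TCCTTATTTTGGGATT, which matches the template at positions 57–72.
Product length = (reverse-primer end) − (forward-primer start) + 1 = 72 − 4 + 1 = 69 bp.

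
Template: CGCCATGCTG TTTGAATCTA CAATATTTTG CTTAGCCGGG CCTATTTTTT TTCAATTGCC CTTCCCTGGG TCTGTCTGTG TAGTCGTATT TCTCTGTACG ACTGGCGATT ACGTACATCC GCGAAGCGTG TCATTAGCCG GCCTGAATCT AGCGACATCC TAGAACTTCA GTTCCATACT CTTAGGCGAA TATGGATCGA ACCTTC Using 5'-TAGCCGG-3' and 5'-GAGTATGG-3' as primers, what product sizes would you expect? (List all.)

149 bp, 47 bp

The forward primer TAGCCGG matches the top strand at positions 33–39, 135–141.
The reverse primer's reverse complement is CCATACTC, matching at positions 174–181.
Each forward site pairs with the reverse site to give a product ending at position 181: sizes 149, 47 bp.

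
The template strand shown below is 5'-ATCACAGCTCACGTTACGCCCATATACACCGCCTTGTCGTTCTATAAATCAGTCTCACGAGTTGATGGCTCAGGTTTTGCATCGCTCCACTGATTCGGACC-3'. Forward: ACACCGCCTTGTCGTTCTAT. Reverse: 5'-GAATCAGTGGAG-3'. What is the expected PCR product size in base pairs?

The forward primer matches the template at positions 26–45.
Taking the reverse complement of GAATCAGTGGAG gives CTCCACTGATTC, found at positions 85–96 on the template; the primer anneals here to the top strand with its 3' end pointing upstream.
Product length = (reverse-primer end) − (forward-primer start) + 1 = 96 − 26 + 1 = 71 bp.

71 bp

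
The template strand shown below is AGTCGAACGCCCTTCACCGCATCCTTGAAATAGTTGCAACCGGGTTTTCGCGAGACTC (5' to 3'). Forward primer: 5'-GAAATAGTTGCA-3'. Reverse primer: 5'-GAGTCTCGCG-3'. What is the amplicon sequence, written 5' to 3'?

5'-GAAATAGTTGCAACCGGGTTTTCGCGAGACTC-3'

The forward primer matches the template at positions 27–38.
Taking the reverse complement of GAGTCTCGCG gives CGCGAGACTC, found at positions 49–58 on the template; the primer anneals here to the top strand with its 3' end pointing upstream.
The product is the template from position 27 through 58 (32 bp).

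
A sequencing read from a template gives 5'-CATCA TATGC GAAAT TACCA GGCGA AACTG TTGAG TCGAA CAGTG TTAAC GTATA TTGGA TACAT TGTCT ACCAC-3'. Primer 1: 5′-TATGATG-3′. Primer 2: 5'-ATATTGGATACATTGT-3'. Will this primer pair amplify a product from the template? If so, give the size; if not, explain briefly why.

Primer 1 (TATGATG) has reverse complement CATCATA, which matches the top strand at positions 1–7; primer 1 anneals to the top strand there with its 3' end pointing upstream toward position 1.
Primer 2 (ATATTGGATACATTGT) matches the top strand directly at positions 53–68; it anneals to the bottom strand with its 3' end pointing downstream toward position 68.
The 3' ends diverge (primer 1 extends toward position 1, primer 2 toward position 75), so the primers never converge on a shared product.

No product — the primers' 3' ends point away from each other.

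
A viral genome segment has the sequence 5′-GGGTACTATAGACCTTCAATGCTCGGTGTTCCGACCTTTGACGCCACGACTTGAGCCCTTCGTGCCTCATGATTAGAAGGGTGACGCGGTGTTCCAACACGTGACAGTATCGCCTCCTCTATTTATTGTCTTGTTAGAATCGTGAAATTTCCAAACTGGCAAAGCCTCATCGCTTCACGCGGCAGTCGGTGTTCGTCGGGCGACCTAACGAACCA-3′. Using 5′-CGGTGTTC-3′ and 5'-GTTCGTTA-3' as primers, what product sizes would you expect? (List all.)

The forward primer CGGTGTTC matches the top strand at positions 24–31, 87–94, 187–194.
The reverse primer's reverse complement is TAACGAAC, matching at positions 206–213.
Each forward site pairs with the reverse site to give a product ending at position 213: sizes 190, 127, 27 bp.

190 bp, 127 bp, 27 bp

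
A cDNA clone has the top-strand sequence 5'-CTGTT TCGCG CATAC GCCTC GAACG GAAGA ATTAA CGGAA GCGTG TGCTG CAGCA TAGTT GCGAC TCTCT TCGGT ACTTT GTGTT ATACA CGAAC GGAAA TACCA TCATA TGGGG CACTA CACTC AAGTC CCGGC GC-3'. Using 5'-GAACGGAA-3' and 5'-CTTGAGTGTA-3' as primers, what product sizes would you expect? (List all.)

The forward primer GAACGGAA matches the top strand at positions 21–28, 92–99.
The reverse primer's reverse complement is TACACTCAAG, matching at positions 119–128.
Each forward site pairs with the reverse site to give a product ending at position 128: sizes 108, 37 bp.

108 bp, 37 bp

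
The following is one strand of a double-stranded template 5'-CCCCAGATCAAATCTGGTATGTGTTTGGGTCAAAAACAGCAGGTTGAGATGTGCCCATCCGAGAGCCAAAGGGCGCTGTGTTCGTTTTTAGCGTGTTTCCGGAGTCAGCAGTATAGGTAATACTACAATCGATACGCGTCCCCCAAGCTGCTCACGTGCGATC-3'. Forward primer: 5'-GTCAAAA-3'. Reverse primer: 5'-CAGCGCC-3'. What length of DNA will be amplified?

Scanning the template, GTCAAAA occurs at positions 29–35; this primer anneals to the bottom strand there with its 3' end pointing downstream.
Reverse complement of the reverse primer: GGCGCTG. This occurs on the top strand at positions 72–78.
The product runs from position 29 to position 78, so its length is 78 − 29 + 1 = 50 bp.

50 bp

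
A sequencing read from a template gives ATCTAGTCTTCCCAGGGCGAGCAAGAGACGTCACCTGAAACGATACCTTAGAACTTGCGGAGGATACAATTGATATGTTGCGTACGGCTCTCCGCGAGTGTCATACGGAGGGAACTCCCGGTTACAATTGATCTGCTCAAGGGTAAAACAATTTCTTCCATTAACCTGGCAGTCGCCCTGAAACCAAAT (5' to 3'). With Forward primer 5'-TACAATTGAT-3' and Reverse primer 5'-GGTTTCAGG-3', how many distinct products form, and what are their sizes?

Two products: 121 bp, 63 bp

The forward primer TACAATTGAT matches the top strand at positions 65–74, 123–132.
The reverse primer's reverse complement is CCTGAAACC, matching at positions 177–185.
Each forward site pairs with the reverse site to give a product ending at position 185: sizes 121, 63 bp.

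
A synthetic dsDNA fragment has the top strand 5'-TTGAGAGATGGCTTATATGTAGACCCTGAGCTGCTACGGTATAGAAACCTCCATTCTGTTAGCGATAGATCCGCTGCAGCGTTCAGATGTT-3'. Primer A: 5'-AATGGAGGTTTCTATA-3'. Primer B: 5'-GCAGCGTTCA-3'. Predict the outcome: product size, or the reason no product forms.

No product — the primers' 3' ends point away from each other.

Primer A (AATGGAGGTTTCTATA) has reverse complement TATAGAAACCTCCATT, which matches the top strand at positions 40–55; primer A anneals to the top strand there with its 3' end pointing upstream toward position 40.
Primer B (GCAGCGTTCA) matches the top strand directly at positions 76–85; it anneals to the bottom strand with its 3' end pointing downstream toward position 85.
The 3' ends diverge (primer A extends toward position 1, primer B toward position 91), so the primers never converge on a shared product.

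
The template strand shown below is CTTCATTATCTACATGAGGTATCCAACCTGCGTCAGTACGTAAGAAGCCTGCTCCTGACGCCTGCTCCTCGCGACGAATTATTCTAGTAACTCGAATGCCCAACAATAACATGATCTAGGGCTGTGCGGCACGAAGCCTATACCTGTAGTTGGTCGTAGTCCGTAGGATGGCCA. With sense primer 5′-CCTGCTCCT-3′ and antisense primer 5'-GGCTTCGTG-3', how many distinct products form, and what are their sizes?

Two products: 91 bp, 78 bp

The forward primer CCTGCTCCT matches the top strand at positions 48–56, 61–69.
The reverse primer's reverse complement is CACGAAGCC, matching at positions 130–138.
Each forward site pairs with the reverse site to give a product ending at position 138: sizes 91, 78 bp.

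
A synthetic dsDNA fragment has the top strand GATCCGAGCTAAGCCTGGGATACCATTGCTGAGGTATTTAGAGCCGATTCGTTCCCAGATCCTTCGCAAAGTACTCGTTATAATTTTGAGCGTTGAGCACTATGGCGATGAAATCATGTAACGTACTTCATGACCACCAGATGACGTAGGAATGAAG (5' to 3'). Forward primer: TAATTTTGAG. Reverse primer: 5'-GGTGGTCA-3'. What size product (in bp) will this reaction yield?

58 bp

Forward primer TAATTTTGAG is found on the top strand at positions 81–90.
Taking the reverse complement of GGTGGTCA gives TGACCACC, found at positions 131–138 on the template; the primer anneals here to the top strand with its 3' end pointing upstream.
Amplicon spans positions 81–138: 58 bp.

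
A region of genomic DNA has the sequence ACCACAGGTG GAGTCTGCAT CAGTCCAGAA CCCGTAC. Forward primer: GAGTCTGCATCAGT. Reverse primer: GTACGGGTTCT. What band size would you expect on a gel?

27 bp

The forward primer matches the template at positions 11–24.
Reverse complement of the reverse primer: AGAACCCGTAC. This occurs on the top strand at positions 27–37.
Product length = (reverse-primer end) − (forward-primer start) + 1 = 37 − 11 + 1 = 27 bp.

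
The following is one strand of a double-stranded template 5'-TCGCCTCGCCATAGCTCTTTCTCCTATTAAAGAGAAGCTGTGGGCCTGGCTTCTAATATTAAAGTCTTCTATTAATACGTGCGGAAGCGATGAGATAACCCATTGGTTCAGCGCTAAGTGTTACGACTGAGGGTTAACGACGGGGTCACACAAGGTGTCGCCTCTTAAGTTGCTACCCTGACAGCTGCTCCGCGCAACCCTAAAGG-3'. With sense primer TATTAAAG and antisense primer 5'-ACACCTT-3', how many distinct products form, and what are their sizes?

Two products: 134 bp, 102 bp

The forward primer TATTAAAG matches the top strand at positions 25–32, 57–64.
The reverse primer's reverse complement is AAGGTGT, matching at positions 152–158.
Each forward site pairs with the reverse site to give a product ending at position 158: sizes 134, 102 bp.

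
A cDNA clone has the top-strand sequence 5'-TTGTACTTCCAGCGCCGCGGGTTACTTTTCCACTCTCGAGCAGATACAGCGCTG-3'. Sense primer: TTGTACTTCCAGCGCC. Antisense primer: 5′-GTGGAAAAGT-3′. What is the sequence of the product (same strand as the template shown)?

The forward primer matches the template at positions 1–16.
Reverse complement of the reverse primer: ACTTTTCCAC. This occurs on the top strand at positions 24–33.
The product is the template from position 1 through 33 (33 bp).

5'-TTGTACTTCCAGCGCCGCGGGTTACTTTTCCAC-3'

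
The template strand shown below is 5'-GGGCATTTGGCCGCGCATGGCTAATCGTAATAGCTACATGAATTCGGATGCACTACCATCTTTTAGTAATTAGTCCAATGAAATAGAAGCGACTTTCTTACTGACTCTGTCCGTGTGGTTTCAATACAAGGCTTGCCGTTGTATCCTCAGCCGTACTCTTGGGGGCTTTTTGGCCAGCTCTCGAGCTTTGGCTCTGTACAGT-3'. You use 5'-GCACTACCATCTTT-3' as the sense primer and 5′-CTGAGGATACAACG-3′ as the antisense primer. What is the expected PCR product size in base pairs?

101 bp

Forward primer GCACTACCATCTTT is found on the top strand at positions 50–63.
Taking the reverse complement of CTGAGGATACAACG gives CGTTGTATCCTCAG, found at positions 137–150 on the template; the primer anneals here to the top strand with its 3' end pointing upstream.
The product runs from position 50 to position 150, so its length is 150 − 50 + 1 = 101 bp.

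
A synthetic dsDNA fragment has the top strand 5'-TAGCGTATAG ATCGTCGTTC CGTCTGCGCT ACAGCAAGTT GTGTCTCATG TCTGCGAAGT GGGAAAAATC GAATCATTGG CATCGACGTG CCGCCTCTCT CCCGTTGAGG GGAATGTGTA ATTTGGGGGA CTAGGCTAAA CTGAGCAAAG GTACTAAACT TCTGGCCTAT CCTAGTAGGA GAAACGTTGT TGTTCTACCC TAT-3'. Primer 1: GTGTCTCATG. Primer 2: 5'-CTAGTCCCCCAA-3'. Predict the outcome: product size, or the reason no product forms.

Yes — a 94 bp product.

Primer 1 (GTGTCTCATG) matches the top strand at positions 41–50; it acts as a forward primer.
Primer 2's reverse complement is TTGGGGGACTAG, matching the top strand at positions 123–134; it acts as a reverse primer.
The 3' ends face each other across positions 41–134, giving a 94 bp product.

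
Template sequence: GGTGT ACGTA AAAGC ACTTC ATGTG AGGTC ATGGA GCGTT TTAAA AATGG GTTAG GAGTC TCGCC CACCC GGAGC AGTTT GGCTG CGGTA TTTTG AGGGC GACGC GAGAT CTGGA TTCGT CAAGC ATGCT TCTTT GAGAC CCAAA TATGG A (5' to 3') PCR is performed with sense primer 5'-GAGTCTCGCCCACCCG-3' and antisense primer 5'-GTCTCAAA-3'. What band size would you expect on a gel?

85 bp

Scanning the template, GAGTCTCGCCCACCCG occurs at positions 56–71; this primer anneals to the bottom strand there with its 3' end pointing downstream.
Taking the reverse complement of GTCTCAAA gives TTTGAGAC, found at positions 133–140 on the template; the primer anneals here to the top strand with its 3' end pointing upstream.
Amplicon spans positions 56–140: 85 bp.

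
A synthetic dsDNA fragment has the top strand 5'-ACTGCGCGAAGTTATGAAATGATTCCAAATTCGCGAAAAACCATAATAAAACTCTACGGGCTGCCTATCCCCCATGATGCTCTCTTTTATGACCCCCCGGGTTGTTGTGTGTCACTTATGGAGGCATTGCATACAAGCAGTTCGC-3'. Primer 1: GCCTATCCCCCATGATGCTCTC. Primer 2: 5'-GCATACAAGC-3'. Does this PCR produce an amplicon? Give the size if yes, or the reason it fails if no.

No product — both primers anneal to the same strand and extend in the same direction.

Primer 1 (GCCTATCCCCCATGATGCTCTC) matches the top strand at positions 63–84 (3' end points downstream).
Primer 2 (GCATACAAGC) also matches the top strand directly, at positions 129–138 — its reverse complement GCTTGTATGC is not present.
Both primers anneal to the bottom strand with 3' ends pointing the same way, so neither can prime synthesis back toward the other.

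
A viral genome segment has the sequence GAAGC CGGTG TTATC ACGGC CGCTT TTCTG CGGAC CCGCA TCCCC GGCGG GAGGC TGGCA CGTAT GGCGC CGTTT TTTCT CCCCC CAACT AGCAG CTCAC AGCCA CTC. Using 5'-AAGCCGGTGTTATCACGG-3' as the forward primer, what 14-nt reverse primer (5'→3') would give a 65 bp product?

The forward primer binds at positions 2–19, so a 65 bp product ends at position 2 + 65 − 1 = 66.
The reverse primer anneals to the top strand over positions 53–66, i.e. to GGCTGGCACGTATG.
Its sequence written 5'→3' is the reverse complement: CATACGTGCCAGCC.

5'-CATACGTGCCAGCC-3'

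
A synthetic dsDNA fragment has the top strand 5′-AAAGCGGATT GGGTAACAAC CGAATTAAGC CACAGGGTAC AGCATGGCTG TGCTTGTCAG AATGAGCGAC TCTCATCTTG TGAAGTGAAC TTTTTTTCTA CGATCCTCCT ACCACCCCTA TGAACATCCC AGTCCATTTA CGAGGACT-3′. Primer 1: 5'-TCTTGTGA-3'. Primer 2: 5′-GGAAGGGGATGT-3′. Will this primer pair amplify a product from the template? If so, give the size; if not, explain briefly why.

No product — primer 2 has no binding site in the template.

Primer 2 (GGAAGGGGATGT) does not match the top strand, and its reverse complement ACATCCCCTTCC does not match either.
With no annealing site for primer 2, no amplification occurs.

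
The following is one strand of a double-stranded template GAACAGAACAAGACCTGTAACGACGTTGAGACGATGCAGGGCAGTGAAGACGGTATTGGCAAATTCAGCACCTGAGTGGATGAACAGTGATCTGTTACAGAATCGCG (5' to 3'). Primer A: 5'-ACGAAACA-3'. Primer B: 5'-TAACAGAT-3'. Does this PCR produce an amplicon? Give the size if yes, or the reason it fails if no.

No product — primer A has no binding site in the template.

Primer A (ACGAAACA) does not match the top strand, and its reverse complement TGTTTCGT does not match either.
With no annealing site for primer A, no amplification occurs.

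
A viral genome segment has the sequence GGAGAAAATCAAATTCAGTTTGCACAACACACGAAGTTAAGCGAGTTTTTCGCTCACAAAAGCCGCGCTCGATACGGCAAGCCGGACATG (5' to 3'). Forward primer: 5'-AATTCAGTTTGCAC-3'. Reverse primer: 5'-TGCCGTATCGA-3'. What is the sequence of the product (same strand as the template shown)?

5'-AATTCAGTTTGCACAACACACGAAGTTAAGCGAGTTTTTCGCTCACAAAAGCCGCGCTCGATACGGCA-3'

Forward primer AATTCAGTTTGCAC is found on the top strand at positions 12–25.
Taking the reverse complement of TGCCGTATCGA gives TCGATACGGCA, found at positions 69–79 on the template; the primer anneals here to the top strand with its 3' end pointing upstream.
The product is the template from position 12 through 79 (68 bp).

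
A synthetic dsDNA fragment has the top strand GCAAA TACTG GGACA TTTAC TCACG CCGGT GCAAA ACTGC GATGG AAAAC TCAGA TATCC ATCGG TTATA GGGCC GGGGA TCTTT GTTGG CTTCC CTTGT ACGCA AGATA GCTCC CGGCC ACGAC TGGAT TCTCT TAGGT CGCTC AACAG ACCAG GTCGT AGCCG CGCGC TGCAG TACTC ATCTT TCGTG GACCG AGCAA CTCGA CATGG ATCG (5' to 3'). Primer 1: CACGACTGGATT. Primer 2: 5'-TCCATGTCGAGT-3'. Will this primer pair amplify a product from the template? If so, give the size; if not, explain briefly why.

Yes — a 92 bp product.

Primer 1 (CACGACTGGATT) matches the top strand at positions 120–131; it acts as a forward primer.
Primer 2's reverse complement is ACTCGACATGGA, matching the top strand at positions 200–211; it acts as a reverse primer.
The 3' ends face each other across positions 120–211, giving a 92 bp product.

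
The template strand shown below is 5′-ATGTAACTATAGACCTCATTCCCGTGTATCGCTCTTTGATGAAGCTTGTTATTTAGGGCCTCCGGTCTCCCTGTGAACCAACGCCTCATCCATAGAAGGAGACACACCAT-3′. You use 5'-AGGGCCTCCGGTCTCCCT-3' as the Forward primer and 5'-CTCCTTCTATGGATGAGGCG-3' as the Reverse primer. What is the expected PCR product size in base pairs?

47 bp

Scanning the template, AGGGCCTCCGGTCTCCCT occurs at positions 55–72; this primer anneals to the bottom strand there with its 3' end pointing downstream.
The reverse primer's reverse complement is CGCCTCATCCATAGAAGGAG, which matches the template at positions 82–101.
Amplicon spans positions 55–101: 47 bp.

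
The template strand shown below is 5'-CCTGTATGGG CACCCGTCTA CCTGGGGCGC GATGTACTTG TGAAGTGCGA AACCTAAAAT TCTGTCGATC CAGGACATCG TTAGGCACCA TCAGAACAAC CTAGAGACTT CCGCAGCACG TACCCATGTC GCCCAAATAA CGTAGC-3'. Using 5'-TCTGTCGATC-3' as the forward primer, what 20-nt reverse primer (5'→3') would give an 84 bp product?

5'-TACGTTATTTGGGCGACATG-3'

The forward primer binds at positions 61–70, so an 84 bp product ends at position 61 + 84 − 1 = 144.
The reverse primer anneals to the top strand over positions 125–144, i.e. to CATGTCGCCCAAATAACGTA.
Its sequence written 5'→3' is the reverse complement: TACGTTATTTGGGCGACATG.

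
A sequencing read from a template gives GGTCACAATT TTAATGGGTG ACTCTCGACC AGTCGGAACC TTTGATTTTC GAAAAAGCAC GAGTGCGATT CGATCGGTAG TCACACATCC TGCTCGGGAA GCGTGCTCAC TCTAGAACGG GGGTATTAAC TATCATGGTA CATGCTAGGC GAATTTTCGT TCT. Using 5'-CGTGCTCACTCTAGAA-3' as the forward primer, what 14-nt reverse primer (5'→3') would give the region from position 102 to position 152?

5'-TCGCCTAGCATGTA-3'

The product's 3' end on the top strand is position 152.
The reverse primer anneals to the top strand over positions 139–152, i.e. to TACATGCTAGGCGA.
Its sequence written 5'→3' is the reverse complement: TCGCCTAGCATGTA.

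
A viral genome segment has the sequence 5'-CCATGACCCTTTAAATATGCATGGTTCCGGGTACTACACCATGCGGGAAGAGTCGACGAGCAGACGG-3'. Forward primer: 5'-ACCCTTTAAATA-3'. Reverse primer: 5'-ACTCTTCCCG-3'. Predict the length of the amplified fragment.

48 bp

Scanning the template, ACCCTTTAAATA occurs at positions 6–17; this primer anneals to the bottom strand there with its 3' end pointing downstream.
The reverse primer's reverse complement is CGGGAAGAGT, which matches the template at positions 44–53.
Product length = (reverse-primer end) − (forward-primer start) + 1 = 53 − 6 + 1 = 48 bp.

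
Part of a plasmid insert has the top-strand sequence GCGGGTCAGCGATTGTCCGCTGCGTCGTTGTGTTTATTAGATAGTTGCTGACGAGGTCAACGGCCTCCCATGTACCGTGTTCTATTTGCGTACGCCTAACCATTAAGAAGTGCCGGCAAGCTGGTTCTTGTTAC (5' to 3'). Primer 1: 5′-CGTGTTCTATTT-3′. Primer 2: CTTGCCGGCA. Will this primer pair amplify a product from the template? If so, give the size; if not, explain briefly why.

Yes — a 45 bp product.

Primer 1 (CGTGTTCTATTT) matches the top strand at positions 76–87; it acts as a forward primer.
Primer 2's reverse complement is TGCCGGCAAG, matching the top strand at positions 111–120; it acts as a reverse primer.
The 3' ends face each other across positions 76–120, giving a 45 bp product.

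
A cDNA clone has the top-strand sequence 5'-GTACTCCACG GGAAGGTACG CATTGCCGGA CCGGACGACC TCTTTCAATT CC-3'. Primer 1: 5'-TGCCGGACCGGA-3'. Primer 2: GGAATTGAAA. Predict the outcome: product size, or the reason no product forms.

Primer 1 (TGCCGGACCGGA) matches the top strand at positions 24–35; it acts as a forward primer.
Primer 2's reverse complement is TTTCAATTCC, matching the top strand at positions 43–52; it acts as a reverse primer.
The 3' ends face each other across positions 24–52, giving a 29 bp product.

Yes — a 29 bp product.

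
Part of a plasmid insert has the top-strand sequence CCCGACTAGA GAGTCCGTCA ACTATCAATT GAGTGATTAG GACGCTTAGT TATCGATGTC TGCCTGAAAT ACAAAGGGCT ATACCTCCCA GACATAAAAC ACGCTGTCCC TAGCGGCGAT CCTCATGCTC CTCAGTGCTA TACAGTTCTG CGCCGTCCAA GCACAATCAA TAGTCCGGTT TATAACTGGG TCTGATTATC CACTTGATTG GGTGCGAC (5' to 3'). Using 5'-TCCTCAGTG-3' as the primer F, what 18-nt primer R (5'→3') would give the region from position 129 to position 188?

The product's 3' end on the top strand is position 188.
The reverse primer anneals to the top strand over positions 171–188, i.e. to TAGTCCGGTTTATAACTG.
Its sequence written 5'→3' is the reverse complement: CAGTTATAAACCGGACTA.

5'-CAGTTATAAACCGGACTA-3'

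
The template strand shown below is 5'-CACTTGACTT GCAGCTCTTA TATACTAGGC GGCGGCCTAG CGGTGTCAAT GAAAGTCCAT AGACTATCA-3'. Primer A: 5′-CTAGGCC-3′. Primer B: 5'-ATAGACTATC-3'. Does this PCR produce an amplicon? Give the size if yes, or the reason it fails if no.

No product — the primers' 3' ends point away from each other.

Primer A (CTAGGCC) has reverse complement GGCCTAG, which matches the top strand at positions 34–40; primer A anneals to the top strand there with its 3' end pointing upstream toward position 34.
Primer B (ATAGACTATC) matches the top strand directly at positions 59–68; it anneals to the bottom strand with its 3' end pointing downstream toward position 68.
The 3' ends diverge (primer A extends toward position 1, primer B toward position 69), so the primers never converge on a shared product.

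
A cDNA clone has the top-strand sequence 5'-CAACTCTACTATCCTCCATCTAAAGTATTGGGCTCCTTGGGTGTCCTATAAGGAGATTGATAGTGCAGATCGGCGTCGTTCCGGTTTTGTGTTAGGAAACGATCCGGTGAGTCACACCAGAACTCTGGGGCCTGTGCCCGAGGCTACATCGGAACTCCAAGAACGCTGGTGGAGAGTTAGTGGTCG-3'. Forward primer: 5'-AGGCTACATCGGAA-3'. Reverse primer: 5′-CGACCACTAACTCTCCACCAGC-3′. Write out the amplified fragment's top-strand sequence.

Scanning the template, AGGCTACATCGGAA occurs at positions 141–154; this primer anneals to the bottom strand there with its 3' end pointing downstream.
Reverse complement of the reverse primer: GCTGGTGGAGAGTTAGTGGTCG. This occurs on the top strand at positions 165–186.
The product is the template from position 141 through 186 (46 bp).

5'-AGGCTACATCGGAACTCCAAGAACGCTGGTGGAGAGTTAGTGGTCG-3'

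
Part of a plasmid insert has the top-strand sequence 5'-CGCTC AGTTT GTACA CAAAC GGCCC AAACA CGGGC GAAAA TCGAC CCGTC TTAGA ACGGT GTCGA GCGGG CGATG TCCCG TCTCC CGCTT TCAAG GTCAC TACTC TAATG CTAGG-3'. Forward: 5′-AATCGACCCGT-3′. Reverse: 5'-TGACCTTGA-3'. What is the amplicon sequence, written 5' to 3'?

5'-AATCGACCCGTCTTAGAACGGTGTCGAGCGGGCGATGTCCCGTCTCCCGCTTTCAAGGTCA-3'

The forward primer matches the template at positions 39–49.
The reverse primer's reverse complement is TCAAGGTCA, which matches the template at positions 91–99.
The product is the template from position 39 through 99 (61 bp).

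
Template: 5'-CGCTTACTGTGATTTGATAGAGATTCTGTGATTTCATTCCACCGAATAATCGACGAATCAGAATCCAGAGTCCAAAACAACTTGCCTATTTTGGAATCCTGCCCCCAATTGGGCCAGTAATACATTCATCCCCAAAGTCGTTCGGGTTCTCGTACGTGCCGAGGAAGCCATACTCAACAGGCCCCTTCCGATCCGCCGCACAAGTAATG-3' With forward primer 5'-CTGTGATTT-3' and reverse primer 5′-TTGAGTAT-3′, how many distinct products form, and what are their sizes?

Two products: 171 bp, 152 bp

The forward primer CTGTGATTT matches the top strand at positions 7–15, 26–34.
The reverse primer's reverse complement is ATACTCAA, matching at positions 170–177.
Each forward site pairs with the reverse site to give a product ending at position 177: sizes 171, 152 bp.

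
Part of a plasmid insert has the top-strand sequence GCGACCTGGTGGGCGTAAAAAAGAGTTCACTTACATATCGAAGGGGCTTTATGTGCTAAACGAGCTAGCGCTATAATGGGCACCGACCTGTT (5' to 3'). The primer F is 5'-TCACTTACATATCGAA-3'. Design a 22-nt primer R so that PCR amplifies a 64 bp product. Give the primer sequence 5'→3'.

The forward primer binds at positions 27–42, so a 64 bp product ends at position 27 + 64 − 1 = 90.
The reverse primer anneals to the top strand over positions 69–90, i.e. to CGCTATAATGGGCACCGACCTG.
Its sequence written 5'→3' is the reverse complement: CAGGTCGGTGCCCATTATAGCG.

5'-CAGGTCGGTGCCCATTATAGCG-3'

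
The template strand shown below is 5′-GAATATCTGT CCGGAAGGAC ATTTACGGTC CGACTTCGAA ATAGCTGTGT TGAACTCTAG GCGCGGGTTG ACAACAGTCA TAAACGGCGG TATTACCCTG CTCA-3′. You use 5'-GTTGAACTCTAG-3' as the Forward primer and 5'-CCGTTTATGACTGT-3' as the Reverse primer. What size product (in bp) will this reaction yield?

39 bp

Scanning the template, GTTGAACTCTAG occurs at positions 49–60; this primer anneals to the bottom strand there with its 3' end pointing downstream.
Taking the reverse complement of CCGTTTATGACTGT gives ACAGTCATAAACGG, found at positions 74–87 on the template; the primer anneals here to the top strand with its 3' end pointing upstream.
The product runs from position 49 to position 87, so its length is 87 − 49 + 1 = 39 bp.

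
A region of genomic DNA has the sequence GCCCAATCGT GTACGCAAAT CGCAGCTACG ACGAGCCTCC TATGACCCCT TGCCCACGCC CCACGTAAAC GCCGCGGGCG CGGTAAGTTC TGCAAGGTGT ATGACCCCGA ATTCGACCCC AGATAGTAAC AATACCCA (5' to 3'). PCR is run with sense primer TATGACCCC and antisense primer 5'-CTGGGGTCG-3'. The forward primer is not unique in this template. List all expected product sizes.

The forward primer TATGACCCC matches the top strand at positions 41–49, 100–108.
The reverse primer's reverse complement is CGACCCCAG, matching at positions 114–122.
Each forward site pairs with the reverse site to give a product ending at position 122: sizes 82, 23 bp.

82 bp, 23 bp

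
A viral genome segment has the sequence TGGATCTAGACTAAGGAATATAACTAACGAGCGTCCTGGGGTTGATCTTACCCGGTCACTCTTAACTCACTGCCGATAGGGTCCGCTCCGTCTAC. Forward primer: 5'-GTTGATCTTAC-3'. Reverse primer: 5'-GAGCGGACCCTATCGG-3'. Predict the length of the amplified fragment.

The forward primer matches the template at positions 41–51.
Taking the reverse complement of GAGCGGACCCTATCGG gives CCGATAGGGTCCGCTC, found at positions 73–88 on the template; the primer anneals here to the top strand with its 3' end pointing upstream.
The product runs from position 41 to position 88, so its length is 88 − 41 + 1 = 48 bp.

48 bp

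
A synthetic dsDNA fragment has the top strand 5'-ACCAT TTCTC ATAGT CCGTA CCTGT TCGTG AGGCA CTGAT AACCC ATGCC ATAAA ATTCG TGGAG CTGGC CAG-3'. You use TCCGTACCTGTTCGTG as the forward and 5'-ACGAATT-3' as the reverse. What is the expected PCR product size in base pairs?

47 bp

Forward primer TCCGTACCTGTTCGTG is found on the top strand at positions 15–30.
Taking the reverse complement of ACGAATT gives AATTCGT, found at positions 55–61 on the template; the primer anneals here to the top strand with its 3' end pointing upstream.
The product runs from position 15 to position 61, so its length is 61 − 15 + 1 = 47 bp.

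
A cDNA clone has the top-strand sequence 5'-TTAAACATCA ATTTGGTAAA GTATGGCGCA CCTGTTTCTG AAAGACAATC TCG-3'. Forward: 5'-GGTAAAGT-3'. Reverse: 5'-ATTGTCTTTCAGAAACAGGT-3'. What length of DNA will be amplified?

The forward primer matches the template at positions 15–22.
Reverse complement of the reverse primer: ACCTGTTTCTGAAAGACAAT. This occurs on the top strand at positions 30–49.
The product runs from position 15 to position 49, so its length is 49 − 15 + 1 = 35 bp.

35 bp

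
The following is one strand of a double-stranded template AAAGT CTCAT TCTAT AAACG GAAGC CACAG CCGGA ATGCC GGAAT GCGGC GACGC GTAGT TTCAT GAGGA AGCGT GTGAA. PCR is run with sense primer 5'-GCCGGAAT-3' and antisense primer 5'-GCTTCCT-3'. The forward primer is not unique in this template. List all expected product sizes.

The forward primer GCCGGAAT matches the top strand at positions 30–37, 38–45.
The reverse primer's reverse complement is AGGAAGC, matching at positions 67–73.
Each forward site pairs with the reverse site to give a product ending at position 73: sizes 44, 36 bp.

44 bp, 36 bp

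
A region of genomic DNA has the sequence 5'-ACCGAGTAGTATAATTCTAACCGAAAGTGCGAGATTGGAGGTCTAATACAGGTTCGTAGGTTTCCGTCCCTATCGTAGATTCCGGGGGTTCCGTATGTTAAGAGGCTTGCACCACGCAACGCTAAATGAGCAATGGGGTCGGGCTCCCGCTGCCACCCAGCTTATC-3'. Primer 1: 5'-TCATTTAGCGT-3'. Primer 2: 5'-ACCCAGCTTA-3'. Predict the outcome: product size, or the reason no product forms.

No product — the primers' 3' ends point away from each other.

Primer 1 (TCATTTAGCGT) has reverse complement ACGCTAAATGA, which matches the top strand at positions 119–129; primer 1 anneals to the top strand there with its 3' end pointing upstream toward position 119.
Primer 2 (ACCCAGCTTA) matches the top strand directly at positions 155–164; it anneals to the bottom strand with its 3' end pointing downstream toward position 164.
The 3' ends diverge (primer 1 extends toward position 1, primer 2 toward position 166), so the primers never converge on a shared product.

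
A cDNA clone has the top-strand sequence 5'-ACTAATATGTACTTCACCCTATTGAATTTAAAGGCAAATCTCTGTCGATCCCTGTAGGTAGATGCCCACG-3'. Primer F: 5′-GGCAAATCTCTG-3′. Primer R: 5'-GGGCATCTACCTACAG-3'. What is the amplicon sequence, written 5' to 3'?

5'-GGCAAATCTCTGTCGATCCCTGTAGGTAGATGCCC-3'

The forward primer matches the template at positions 33–44.
Taking the reverse complement of GGGCATCTACCTACAG gives CTGTAGGTAGATGCCC, found at positions 52–67 on the template; the primer anneals here to the top strand with its 3' end pointing upstream.
The product is the template from position 33 through 67 (35 bp).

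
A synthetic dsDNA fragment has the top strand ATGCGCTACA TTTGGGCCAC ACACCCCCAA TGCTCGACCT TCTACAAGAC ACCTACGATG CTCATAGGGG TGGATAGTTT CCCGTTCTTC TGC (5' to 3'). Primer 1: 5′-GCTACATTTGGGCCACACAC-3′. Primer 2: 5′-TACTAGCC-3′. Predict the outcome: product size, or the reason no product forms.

Primer 2 (TACTAGCC) does not match the top strand, and its reverse complement GGCTAGTA does not match either.
With no annealing site for primer 2, no amplification occurs.

No product — primer 2 has no binding site in the template.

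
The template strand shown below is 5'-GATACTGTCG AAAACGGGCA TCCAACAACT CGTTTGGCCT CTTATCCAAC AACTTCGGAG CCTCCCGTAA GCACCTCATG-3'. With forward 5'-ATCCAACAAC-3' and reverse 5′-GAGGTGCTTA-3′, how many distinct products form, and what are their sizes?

Two products: 58 bp, 34 bp

The forward primer ATCCAACAAC matches the top strand at positions 20–29, 44–53.
The reverse primer's reverse complement is TAAGCACCTC, matching at positions 68–77.
Each forward site pairs with the reverse site to give a product ending at position 77: sizes 58, 34 bp.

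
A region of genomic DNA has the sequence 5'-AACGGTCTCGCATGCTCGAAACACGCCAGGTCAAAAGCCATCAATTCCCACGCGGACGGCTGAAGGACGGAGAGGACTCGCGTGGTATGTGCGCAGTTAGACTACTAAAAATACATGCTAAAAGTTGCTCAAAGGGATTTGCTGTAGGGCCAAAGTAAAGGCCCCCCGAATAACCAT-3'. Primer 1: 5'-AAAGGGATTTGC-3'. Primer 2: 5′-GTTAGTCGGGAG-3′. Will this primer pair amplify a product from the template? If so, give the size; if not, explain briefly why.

Primer 2 (GTTAGTCGGGAG) does not match the top strand, and its reverse complement CTCCCGACTAAC does not match either.
With no annealing site for primer 2, no amplification occurs.

No product — primer 2 has no binding site in the template.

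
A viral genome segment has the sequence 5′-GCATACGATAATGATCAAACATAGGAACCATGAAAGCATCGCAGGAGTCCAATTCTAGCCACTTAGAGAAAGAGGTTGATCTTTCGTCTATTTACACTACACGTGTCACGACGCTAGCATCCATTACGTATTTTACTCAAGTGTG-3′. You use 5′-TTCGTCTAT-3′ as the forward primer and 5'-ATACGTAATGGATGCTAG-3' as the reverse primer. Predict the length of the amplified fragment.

49 bp

Scanning the template, TTCGTCTAT occurs at positions 83–91; this primer anneals to the bottom strand there with its 3' end pointing downstream.
Reverse complement of the reverse primer: CTAGCATCCATTACGTAT. This occurs on the top strand at positions 114–131.
Product length = (reverse-primer end) − (forward-primer start) + 1 = 131 − 83 + 1 = 49 bp.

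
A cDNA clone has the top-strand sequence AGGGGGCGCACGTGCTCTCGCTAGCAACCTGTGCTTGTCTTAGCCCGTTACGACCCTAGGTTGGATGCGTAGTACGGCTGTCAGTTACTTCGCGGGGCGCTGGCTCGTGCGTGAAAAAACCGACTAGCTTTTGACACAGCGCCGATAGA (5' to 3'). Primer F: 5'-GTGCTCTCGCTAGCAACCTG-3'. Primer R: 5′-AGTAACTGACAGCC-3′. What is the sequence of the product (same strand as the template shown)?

5'-GTGCTCTCGCTAGCAACCTGTGCTTGTCTTAGCCCGTTACGACCCTAGGTTGGATGCGTAGTACGGCTGTCAGTTACT-3'

The forward primer matches the template at positions 12–31.
The reverse primer's reverse complement is GGCTGTCAGTTACT, which matches the template at positions 76–89.
The product is the template from position 12 through 89 (78 bp).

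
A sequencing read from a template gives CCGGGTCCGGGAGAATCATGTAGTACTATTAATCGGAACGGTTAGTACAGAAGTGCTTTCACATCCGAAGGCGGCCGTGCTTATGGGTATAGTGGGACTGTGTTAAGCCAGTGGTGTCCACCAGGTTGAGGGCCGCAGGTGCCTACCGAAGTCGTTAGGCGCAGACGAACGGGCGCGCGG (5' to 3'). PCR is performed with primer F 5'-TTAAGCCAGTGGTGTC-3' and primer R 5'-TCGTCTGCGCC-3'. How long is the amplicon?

Scanning the template, TTAAGCCAGTGGTGTC occurs at positions 103–118; this primer anneals to the bottom strand there with its 3' end pointing downstream.
The reverse primer's reverse complement is GGCGCAGACGA, which matches the template at positions 158–168.
Amplicon spans positions 103–168: 66 bp.

66 bp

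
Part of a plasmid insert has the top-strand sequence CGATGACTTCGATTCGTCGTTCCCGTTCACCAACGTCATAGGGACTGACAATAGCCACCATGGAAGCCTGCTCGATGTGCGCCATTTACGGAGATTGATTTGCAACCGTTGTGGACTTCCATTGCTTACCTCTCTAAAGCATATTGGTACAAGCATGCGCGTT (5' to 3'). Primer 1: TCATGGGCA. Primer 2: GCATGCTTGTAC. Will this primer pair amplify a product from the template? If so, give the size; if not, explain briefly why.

Primer 1 (TCATGGGCA) does not match the top strand, and its reverse complement TGCCCATGA does not match either.
With no annealing site for primer 1, no amplification occurs.

No product — primer 1 has no binding site in the template.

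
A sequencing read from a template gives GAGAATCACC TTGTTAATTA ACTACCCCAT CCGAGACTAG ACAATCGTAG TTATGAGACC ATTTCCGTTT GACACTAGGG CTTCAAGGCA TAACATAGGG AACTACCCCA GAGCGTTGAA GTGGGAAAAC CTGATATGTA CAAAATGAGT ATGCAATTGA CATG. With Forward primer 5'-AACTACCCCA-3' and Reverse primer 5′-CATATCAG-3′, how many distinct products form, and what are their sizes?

The forward primer AACTACCCCA matches the top strand at positions 20–29, 101–110.
The reverse primer's reverse complement is CTGATATG, matching at positions 131–138.
Each forward site pairs with the reverse site to give a product ending at position 138: sizes 119, 38 bp.

Two products: 119 bp, 38 bp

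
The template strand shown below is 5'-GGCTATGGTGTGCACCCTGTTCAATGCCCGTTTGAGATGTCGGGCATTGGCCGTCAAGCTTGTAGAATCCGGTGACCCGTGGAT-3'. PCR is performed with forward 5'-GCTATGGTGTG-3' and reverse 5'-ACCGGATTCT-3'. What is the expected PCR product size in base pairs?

Scanning the template, GCTATGGTGTG occurs at positions 2–12; this primer anneals to the bottom strand there with its 3' end pointing downstream.
Taking the reverse complement of ACCGGATTCT gives AGAATCCGGT, found at positions 64–73 on the template; the primer anneals here to the top strand with its 3' end pointing upstream.
The product runs from position 2 to position 73, so its length is 73 − 2 + 1 = 72 bp.

72 bp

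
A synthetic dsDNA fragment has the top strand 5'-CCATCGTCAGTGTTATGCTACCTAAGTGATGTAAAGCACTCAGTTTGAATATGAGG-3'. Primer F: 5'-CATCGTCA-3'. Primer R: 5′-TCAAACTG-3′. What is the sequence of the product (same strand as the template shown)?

Scanning the template, CATCGTCA occurs at positions 2–9; this primer anneals to the bottom strand there with its 3' end pointing downstream.
Reverse complement of the reverse primer: CAGTTTGA. This occurs on the top strand at positions 41–48.
The product is the template from position 2 through 48 (47 bp).

5'-CATCGTCAGTGTTATGCTACCTAAGTGATGTAAAGCACTCAGTTTGA-3'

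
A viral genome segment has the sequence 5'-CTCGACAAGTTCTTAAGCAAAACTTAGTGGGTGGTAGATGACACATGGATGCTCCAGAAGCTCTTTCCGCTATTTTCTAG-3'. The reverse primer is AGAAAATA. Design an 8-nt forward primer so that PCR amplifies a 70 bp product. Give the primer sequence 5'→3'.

The reverse primer's reverse complement TATTTTCT matches the template at positions 71–78, so the product ends at position 78.
A 70 bp product then starts at position 78 − 70 + 1 = 9.
The forward primer is identical to the top strand there: GTTCTTAA.

5'-GTTCTTAA-3'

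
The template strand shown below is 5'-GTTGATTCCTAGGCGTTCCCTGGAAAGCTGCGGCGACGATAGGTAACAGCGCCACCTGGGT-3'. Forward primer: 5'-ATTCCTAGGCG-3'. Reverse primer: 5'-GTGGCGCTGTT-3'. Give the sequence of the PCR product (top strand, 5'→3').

5'-ATTCCTAGGCGTTCCCTGGAAAGCTGCGGCGACGATAGGTAACAGCGCCAC-3'

Scanning the template, ATTCCTAGGCG occurs at positions 5–15; this primer anneals to the bottom strand there with its 3' end pointing downstream.
Reverse complement of the reverse primer: AACAGCGCCAC. This occurs on the top strand at positions 45–55.
The product is the template from position 5 through 55 (51 bp).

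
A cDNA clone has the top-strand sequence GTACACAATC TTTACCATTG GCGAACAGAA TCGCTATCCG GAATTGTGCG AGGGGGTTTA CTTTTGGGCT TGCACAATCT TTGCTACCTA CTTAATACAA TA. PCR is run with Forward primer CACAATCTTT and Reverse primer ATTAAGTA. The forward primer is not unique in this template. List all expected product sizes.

The forward primer CACAATCTTT matches the top strand at positions 4–13, 73–82.
The reverse primer's reverse complement is TACTTAAT, matching at positions 89–96.
Each forward site pairs with the reverse site to give a product ending at position 96: sizes 93, 24 bp.

93 bp, 24 bp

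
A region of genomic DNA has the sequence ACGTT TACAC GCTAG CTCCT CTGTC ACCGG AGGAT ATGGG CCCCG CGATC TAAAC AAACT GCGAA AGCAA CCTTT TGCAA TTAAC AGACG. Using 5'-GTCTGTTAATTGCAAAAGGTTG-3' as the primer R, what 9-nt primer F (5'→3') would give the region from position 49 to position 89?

The reverse primer's reverse complement CAACCTTTTGCAATTAACAGAC matches the template at positions 68–89; the product starts at position 49.
The forward primer is identical to the top strand over positions 49–57: TCTAAACAA.

5'-TCTAAACAA-3'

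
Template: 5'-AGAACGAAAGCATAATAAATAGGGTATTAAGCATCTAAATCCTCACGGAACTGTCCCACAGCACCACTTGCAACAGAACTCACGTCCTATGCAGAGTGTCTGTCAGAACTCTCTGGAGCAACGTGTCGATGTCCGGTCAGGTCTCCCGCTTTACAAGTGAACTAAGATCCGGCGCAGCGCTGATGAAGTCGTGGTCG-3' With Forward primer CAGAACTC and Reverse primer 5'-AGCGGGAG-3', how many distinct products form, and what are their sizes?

The forward primer CAGAACTC matches the top strand at positions 74–81, 104–111.
The reverse primer's reverse complement is CTCCCGCT, matching at positions 143–150.
Each forward site pairs with the reverse site to give a product ending at position 150: sizes 77, 47 bp.

Two products: 77 bp, 47 bp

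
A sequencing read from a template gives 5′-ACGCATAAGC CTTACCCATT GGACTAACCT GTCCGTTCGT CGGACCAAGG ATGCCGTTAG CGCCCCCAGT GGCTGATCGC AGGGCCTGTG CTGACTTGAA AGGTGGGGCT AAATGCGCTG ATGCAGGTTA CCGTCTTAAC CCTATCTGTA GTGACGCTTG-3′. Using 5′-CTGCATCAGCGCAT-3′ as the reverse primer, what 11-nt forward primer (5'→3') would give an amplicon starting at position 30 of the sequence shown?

5'-TGTCCGTTCGT-3'

The reverse primer's reverse complement ATGCGCTGATGCAG matches the template at positions 113–126; the product starts at position 30.
The forward primer is identical to the top strand over positions 30–40: TGTCCGTTCGT.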